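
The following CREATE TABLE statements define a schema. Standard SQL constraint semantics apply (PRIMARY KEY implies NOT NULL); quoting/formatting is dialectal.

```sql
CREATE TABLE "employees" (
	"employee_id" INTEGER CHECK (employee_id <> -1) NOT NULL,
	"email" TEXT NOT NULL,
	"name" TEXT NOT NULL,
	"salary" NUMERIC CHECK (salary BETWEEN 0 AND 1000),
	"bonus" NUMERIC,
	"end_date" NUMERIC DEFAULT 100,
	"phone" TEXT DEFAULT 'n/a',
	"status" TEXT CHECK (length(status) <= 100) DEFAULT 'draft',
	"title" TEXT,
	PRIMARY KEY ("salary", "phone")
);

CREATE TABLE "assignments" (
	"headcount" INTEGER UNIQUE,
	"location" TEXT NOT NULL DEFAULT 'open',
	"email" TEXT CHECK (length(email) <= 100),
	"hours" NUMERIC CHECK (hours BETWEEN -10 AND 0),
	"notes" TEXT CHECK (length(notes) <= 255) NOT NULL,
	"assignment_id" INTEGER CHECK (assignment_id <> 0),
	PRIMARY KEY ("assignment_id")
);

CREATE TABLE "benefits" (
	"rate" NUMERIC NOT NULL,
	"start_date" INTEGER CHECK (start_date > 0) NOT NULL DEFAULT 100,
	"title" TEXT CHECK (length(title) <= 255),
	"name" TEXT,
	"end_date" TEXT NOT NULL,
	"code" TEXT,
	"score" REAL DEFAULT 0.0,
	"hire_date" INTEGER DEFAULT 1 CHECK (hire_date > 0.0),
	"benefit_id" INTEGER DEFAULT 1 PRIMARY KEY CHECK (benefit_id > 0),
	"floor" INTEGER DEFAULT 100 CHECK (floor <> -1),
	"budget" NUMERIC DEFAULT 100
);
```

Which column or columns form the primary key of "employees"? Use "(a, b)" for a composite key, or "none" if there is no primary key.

A table-level PRIMARY KEY clause names 2 columns: salary, phone.
This is a composite key — the combination is unique, not each column individually.

(salary, phone)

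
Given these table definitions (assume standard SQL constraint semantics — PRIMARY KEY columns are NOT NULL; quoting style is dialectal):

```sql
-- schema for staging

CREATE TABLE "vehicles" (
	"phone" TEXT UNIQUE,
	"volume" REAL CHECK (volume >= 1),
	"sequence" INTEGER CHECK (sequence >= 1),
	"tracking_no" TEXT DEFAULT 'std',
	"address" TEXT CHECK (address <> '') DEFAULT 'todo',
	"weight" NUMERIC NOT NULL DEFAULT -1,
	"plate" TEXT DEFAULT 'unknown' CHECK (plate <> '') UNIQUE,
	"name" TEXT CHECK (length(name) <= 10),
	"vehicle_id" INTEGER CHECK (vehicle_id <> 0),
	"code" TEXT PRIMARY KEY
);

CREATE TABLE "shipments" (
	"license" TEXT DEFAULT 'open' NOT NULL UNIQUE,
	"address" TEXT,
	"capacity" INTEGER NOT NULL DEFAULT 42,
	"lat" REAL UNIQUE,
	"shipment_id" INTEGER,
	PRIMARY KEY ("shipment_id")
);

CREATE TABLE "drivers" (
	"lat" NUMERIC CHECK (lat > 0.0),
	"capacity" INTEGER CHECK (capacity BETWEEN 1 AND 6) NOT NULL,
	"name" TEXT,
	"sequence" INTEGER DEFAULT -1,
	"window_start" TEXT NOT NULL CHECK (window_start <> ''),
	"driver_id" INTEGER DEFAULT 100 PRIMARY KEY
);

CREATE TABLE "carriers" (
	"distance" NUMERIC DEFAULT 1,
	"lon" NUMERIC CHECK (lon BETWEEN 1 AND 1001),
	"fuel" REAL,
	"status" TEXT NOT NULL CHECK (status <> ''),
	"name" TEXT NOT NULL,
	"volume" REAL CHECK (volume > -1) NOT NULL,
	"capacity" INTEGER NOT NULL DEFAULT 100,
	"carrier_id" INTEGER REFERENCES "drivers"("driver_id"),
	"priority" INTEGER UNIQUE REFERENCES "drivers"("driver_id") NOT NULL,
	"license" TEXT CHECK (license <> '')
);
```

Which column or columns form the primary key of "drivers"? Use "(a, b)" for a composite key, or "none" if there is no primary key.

driver_id

driver_id is declared PRIMARY KEY inline on the column.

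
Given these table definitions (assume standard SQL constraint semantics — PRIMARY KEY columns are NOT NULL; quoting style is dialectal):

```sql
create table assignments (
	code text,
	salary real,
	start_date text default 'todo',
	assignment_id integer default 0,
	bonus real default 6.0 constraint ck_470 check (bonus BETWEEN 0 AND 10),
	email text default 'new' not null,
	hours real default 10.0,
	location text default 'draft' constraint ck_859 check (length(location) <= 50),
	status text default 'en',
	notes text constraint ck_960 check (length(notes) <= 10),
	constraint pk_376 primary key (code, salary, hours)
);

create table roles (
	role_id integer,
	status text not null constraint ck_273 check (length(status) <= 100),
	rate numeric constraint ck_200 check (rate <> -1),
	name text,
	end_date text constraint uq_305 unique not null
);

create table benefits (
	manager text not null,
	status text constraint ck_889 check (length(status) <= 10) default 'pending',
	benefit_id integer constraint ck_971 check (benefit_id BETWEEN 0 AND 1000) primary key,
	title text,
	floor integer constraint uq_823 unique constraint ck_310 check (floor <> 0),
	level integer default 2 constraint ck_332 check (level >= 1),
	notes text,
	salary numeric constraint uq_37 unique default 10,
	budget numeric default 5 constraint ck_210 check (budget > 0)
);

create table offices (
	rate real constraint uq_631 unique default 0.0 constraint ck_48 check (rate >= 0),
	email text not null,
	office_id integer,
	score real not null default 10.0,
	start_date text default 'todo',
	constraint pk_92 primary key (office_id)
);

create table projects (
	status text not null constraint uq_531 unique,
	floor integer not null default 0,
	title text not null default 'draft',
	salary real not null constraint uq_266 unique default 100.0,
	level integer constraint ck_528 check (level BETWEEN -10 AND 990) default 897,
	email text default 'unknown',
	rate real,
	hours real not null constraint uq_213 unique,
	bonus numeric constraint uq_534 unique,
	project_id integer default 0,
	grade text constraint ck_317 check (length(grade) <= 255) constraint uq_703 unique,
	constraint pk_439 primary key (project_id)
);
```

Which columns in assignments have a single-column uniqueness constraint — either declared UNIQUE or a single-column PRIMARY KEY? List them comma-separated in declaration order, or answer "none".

- code: part of a composite PRIMARY KEY — only the tuple is unique, not this column on its own.
- salary: part of a composite PRIMARY KEY — only the tuple is unique, not this column on its own.
- start_date: no UNIQUE or single-column PK constraint.
- assignment_id: no UNIQUE or single-column PK constraint.
- bonus: no UNIQUE or single-column PK constraint.
- email: no UNIQUE or single-column PK constraint.
- hours: part of a composite PRIMARY KEY — only the tuple is unique, not this column on its own.
- location: no UNIQUE or single-column PK constraint.
- status: no UNIQUE or single-column PK constraint.
- notes: no UNIQUE or single-column PK constraint.

none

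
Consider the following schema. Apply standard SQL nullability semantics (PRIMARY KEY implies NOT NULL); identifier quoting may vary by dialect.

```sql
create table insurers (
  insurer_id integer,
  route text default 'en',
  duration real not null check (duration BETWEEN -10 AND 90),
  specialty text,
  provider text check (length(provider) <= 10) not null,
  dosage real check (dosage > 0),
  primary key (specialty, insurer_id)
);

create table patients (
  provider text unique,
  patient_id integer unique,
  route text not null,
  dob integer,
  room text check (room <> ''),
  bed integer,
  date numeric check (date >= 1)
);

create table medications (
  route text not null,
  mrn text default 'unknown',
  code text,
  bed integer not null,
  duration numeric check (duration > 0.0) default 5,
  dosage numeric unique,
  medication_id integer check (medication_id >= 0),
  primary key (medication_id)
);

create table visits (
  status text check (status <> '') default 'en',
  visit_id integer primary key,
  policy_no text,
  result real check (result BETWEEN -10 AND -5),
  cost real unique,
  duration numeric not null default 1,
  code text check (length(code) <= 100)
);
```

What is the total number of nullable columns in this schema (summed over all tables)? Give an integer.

insurers: 2 nullable (route, dosage — PK (specialty, insurer_id) and explicit NOT NULL columns excluded).
patients: 6 nullable (provider, patient_id, dob, room, bed, date — PK none and explicit NOT NULL columns excluded).
medications: 4 nullable (mrn, code, duration, dosage — PK (medication_id) and explicit NOT NULL columns excluded).
visits: 5 nullable (status, policy_no, result, cost, code — PK (visit_id) and explicit NOT NULL columns excluded).
Total: 2 + 6 + 4 + 5 = 17.

17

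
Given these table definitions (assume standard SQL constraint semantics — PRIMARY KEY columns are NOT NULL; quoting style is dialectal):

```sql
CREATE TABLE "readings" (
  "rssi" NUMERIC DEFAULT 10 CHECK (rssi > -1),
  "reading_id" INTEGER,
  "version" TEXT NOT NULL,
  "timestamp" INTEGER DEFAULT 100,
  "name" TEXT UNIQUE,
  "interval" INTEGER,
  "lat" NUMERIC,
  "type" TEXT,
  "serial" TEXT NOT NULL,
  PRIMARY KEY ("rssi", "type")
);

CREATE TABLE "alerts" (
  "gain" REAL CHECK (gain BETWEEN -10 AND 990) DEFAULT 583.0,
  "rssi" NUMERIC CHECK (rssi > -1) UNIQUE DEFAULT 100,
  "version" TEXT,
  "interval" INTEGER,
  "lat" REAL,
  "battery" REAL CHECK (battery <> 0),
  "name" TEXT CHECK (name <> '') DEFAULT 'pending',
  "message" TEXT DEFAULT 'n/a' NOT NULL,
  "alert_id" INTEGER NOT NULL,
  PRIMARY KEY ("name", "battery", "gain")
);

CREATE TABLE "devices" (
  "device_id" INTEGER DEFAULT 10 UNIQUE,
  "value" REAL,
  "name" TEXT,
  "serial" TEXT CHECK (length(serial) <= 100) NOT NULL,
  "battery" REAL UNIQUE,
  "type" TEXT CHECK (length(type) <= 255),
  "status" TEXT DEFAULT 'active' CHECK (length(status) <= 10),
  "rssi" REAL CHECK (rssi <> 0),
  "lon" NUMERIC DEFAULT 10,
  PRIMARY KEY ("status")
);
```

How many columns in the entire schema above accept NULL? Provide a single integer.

16

readings: 5 nullable (reading_id, timestamp, name, interval, lat — PK (rssi, type) and explicit NOT NULL columns excluded).
alerts: 4 nullable (rssi, version, interval, lat — PK (name, battery, gain) and explicit NOT NULL columns excluded).
devices: 7 nullable (device_id, value, name, battery, type, rssi, lon — PK (status) and explicit NOT NULL columns excluded).
Total: 5 + 4 + 7 = 16.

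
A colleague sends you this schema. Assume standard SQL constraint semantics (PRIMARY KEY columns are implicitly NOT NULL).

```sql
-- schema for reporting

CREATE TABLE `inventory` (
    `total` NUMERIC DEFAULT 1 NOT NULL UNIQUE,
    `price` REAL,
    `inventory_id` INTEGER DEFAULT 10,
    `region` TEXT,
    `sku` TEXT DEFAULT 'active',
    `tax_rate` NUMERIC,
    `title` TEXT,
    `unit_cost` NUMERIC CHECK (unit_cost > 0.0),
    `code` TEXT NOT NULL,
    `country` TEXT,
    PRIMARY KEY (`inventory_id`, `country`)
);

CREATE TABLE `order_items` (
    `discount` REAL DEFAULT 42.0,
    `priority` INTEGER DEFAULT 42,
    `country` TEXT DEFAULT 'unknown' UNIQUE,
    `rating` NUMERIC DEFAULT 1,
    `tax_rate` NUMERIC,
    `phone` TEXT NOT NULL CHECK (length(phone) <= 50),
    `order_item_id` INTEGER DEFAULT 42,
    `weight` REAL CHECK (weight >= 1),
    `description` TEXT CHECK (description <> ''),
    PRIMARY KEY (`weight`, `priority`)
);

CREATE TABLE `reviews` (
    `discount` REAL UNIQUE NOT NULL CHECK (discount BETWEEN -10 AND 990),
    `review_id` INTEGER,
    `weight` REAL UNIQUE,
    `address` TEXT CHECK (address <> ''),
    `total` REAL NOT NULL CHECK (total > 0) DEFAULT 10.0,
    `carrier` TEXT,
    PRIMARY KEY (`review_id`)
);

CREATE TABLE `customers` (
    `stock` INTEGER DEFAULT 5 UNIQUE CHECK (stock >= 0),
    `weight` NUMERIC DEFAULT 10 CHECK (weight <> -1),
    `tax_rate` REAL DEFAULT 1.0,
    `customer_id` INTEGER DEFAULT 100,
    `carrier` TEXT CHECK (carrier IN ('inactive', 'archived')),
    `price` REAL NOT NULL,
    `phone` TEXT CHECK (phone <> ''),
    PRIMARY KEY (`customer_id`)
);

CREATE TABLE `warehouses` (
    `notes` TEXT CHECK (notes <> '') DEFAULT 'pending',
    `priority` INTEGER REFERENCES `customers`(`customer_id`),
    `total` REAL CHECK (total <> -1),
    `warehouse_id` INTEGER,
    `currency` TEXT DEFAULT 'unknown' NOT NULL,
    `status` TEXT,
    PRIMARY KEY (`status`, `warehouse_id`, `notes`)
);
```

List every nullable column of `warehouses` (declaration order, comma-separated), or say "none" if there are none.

priority, total

- notes: part of the PRIMARY KEY, which implies NOT NULL → not nullable.
- priority: a foreign key column may be NULL unless separately constrained → nullable.
- total: CHECK does not forbid NULL (a CHECK constraint passes when its expression is NULL) → nullable.
- warehouse_id: part of the PRIMARY KEY, which implies NOT NULL → not nullable.
- currency: declared NOT NULL → not nullable.
- status: part of the PRIMARY KEY, which implies NOT NULL → not nullable.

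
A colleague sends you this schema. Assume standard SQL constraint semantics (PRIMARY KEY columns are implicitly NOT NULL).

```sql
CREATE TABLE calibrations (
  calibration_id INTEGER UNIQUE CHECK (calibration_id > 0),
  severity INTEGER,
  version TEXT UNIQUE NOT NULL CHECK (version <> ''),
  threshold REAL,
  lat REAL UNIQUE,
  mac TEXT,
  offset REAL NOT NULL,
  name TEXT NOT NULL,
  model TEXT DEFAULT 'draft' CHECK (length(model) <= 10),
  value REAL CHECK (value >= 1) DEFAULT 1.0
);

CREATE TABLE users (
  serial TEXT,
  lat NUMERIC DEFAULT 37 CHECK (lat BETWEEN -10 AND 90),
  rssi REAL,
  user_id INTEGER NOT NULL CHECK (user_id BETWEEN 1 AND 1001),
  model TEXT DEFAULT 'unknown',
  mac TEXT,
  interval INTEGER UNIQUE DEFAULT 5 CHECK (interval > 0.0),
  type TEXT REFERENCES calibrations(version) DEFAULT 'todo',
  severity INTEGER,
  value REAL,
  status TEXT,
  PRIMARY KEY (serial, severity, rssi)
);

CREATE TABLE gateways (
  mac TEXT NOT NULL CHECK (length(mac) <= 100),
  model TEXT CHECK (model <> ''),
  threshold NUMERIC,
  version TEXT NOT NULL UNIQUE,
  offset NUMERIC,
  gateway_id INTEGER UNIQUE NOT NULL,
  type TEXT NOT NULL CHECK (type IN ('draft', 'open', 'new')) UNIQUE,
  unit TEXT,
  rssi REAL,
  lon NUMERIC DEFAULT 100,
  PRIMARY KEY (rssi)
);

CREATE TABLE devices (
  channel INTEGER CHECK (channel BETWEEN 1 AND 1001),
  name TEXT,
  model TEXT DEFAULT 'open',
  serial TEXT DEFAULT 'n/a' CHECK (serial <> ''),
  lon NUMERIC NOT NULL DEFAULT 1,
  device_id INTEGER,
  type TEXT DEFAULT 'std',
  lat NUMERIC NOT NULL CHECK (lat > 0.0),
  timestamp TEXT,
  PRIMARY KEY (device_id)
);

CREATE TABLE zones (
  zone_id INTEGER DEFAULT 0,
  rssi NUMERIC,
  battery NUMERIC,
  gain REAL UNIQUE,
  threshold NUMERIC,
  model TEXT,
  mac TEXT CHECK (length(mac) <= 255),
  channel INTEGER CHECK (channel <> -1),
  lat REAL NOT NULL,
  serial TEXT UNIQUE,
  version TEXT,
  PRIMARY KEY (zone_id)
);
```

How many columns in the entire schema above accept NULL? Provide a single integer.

34

calibrations: 7 nullable (calibration_id, severity, threshold, lat, mac, model, value — PK none and explicit NOT NULL columns excluded).
users: 7 nullable (lat, model, mac, interval, type, value, status — PK (serial, severity, rssi) and explicit NOT NULL columns excluded).
gateways: 5 nullable (model, threshold, offset, unit, lon — PK (rssi) and explicit NOT NULL columns excluded).
devices: 6 nullable (channel, name, model, serial, type, timestamp — PK (device_id) and explicit NOT NULL columns excluded).
zones: 9 nullable (rssi, battery, gain, threshold, model, mac, channel, serial, version — PK (zone_id) and explicit NOT NULL columns excluded).
Total: 7 + 7 + 5 + 6 + 9 = 34.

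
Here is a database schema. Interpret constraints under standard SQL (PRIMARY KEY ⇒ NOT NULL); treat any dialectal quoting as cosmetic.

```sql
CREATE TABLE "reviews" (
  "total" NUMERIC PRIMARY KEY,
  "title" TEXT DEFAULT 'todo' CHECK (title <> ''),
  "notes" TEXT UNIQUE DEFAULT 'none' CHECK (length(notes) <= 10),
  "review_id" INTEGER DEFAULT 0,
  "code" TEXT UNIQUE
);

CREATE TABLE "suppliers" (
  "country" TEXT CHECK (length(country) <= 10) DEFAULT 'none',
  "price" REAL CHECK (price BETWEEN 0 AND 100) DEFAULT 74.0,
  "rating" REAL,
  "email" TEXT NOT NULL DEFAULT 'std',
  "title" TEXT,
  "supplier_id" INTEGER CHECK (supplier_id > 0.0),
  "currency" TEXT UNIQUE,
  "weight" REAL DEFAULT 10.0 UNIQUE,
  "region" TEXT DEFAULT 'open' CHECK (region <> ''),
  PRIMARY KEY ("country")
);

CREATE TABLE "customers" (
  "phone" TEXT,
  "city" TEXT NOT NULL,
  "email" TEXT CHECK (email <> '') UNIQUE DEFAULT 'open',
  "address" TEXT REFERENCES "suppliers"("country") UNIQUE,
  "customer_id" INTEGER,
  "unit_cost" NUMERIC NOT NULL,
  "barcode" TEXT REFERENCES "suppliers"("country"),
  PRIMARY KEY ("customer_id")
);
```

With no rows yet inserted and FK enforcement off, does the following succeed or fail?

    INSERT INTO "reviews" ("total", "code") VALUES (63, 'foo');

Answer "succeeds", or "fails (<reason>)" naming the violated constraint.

succeeds

NOT NULL columns: total is supplied.
No constraint is violated.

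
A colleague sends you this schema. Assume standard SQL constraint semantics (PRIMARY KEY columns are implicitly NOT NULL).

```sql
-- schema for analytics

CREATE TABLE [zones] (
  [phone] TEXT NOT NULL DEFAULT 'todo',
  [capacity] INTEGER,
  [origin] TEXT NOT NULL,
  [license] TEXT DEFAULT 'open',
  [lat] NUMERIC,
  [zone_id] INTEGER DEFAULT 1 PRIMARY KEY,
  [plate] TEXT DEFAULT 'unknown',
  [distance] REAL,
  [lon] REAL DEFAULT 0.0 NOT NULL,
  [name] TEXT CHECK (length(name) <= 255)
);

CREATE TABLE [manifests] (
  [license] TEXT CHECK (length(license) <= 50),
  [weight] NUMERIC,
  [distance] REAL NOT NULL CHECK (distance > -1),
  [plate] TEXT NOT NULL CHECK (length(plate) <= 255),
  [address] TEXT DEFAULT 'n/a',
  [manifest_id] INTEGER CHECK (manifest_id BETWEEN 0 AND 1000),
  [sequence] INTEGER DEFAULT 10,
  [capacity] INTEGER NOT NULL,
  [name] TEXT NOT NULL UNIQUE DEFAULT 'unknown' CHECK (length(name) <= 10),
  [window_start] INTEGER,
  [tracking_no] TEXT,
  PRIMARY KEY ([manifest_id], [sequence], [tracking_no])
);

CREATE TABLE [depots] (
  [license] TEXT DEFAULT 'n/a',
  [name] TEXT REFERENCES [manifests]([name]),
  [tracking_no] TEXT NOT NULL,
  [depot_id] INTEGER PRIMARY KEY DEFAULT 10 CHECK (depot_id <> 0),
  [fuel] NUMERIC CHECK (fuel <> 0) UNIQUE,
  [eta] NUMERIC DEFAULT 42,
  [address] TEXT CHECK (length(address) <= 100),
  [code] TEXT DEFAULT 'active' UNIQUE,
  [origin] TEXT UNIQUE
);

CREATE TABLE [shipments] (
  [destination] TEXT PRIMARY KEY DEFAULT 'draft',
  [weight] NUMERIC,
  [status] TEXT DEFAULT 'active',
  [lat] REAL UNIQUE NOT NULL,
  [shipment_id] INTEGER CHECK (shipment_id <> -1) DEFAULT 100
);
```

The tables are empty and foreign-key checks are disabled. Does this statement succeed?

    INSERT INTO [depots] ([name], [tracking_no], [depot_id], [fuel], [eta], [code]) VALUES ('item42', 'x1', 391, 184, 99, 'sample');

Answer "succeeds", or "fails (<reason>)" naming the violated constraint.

NOT NULL columns: depot_id is supplied; tracking_no is supplied.
CHECK constraints: 391 satisfies (depot_id <> 0); 184 satisfies (fuel <> 0).
No constraint is violated.

succeeds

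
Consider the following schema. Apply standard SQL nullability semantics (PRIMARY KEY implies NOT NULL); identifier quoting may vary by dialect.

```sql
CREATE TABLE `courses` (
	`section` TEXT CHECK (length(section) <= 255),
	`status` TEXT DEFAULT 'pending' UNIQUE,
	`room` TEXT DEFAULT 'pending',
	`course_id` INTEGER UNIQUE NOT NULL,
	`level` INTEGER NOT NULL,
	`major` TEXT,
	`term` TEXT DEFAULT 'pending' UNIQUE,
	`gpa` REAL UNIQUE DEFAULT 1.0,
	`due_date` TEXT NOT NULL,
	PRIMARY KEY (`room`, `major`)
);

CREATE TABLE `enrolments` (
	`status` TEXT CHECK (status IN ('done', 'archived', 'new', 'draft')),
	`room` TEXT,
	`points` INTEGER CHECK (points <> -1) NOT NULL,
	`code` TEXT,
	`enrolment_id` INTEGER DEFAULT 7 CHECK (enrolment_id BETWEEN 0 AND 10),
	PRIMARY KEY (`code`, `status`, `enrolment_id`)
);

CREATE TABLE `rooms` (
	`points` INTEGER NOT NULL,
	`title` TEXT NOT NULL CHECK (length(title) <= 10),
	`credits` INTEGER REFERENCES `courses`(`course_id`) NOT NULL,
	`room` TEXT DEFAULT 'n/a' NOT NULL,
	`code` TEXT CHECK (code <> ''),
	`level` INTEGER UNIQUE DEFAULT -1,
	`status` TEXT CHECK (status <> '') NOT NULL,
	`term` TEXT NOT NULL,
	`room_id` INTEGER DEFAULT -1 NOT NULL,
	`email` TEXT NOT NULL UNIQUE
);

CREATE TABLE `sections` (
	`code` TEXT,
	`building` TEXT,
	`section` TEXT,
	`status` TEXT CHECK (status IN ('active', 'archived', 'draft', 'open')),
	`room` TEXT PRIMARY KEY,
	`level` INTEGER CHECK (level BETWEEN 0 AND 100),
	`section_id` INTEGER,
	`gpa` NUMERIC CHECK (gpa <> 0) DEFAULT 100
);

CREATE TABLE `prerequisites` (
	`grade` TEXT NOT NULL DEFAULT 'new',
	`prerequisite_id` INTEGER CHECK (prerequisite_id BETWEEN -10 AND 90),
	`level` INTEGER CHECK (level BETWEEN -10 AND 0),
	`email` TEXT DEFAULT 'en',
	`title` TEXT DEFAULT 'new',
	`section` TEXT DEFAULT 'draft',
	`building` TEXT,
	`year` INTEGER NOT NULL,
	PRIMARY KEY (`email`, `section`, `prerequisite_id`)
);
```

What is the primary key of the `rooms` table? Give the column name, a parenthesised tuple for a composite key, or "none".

No column is declared PRIMARY KEY inline, and there is no table-level PRIMARY KEY clause in rooms.

none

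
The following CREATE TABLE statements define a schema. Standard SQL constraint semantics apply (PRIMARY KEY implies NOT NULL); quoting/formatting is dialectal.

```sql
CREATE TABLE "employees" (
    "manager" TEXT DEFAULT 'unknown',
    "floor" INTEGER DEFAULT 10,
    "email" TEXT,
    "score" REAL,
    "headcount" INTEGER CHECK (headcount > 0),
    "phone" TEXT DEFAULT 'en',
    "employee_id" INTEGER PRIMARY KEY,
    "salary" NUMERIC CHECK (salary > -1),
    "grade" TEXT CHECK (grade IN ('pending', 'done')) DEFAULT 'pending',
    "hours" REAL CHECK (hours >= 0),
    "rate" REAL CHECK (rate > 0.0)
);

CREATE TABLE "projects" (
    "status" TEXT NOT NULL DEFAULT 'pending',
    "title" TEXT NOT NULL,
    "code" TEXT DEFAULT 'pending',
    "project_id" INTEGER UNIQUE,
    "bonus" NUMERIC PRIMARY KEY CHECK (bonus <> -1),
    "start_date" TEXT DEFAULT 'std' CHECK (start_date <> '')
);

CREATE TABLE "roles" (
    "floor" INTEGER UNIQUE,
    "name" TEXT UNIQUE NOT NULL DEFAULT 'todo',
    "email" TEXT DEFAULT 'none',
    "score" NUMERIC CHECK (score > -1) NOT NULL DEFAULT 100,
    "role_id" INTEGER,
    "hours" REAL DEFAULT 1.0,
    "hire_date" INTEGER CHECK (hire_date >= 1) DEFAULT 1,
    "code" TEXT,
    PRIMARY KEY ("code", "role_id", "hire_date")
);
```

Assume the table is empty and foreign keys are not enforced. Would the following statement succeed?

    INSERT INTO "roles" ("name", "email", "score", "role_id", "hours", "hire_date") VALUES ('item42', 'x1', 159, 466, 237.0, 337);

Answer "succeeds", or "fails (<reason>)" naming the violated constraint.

fails (NOT NULL on code)

code is omitted from the column list and has no DEFAULT, so it would receive NULL.
But code is part of the PRIMARY KEY (implied NOT NULL).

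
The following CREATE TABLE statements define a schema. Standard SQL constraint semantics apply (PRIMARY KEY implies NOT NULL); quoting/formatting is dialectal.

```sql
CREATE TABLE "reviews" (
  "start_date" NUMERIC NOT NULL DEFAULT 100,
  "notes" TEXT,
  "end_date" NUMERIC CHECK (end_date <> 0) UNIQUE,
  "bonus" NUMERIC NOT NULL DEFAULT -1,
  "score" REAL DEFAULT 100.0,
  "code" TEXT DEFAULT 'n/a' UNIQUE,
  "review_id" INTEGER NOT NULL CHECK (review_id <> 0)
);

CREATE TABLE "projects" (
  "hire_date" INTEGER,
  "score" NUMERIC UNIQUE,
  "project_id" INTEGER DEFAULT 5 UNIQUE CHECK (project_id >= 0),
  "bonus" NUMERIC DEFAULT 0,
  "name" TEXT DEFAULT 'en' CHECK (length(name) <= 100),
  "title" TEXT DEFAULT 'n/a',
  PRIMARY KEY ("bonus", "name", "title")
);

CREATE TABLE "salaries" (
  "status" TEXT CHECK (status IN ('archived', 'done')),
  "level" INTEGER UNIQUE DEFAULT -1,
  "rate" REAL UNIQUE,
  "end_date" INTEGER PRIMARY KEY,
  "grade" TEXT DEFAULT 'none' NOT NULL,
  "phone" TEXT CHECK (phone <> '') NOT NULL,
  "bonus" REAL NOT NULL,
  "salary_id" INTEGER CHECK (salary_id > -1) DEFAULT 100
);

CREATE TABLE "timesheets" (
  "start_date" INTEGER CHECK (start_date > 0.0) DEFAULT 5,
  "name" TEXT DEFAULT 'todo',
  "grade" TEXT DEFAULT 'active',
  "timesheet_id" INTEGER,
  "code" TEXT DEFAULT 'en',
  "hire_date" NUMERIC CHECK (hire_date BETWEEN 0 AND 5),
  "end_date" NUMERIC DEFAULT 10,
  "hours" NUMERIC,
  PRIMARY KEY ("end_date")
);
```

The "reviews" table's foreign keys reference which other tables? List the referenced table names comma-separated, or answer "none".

none

No column in reviews has a REFERENCES clause.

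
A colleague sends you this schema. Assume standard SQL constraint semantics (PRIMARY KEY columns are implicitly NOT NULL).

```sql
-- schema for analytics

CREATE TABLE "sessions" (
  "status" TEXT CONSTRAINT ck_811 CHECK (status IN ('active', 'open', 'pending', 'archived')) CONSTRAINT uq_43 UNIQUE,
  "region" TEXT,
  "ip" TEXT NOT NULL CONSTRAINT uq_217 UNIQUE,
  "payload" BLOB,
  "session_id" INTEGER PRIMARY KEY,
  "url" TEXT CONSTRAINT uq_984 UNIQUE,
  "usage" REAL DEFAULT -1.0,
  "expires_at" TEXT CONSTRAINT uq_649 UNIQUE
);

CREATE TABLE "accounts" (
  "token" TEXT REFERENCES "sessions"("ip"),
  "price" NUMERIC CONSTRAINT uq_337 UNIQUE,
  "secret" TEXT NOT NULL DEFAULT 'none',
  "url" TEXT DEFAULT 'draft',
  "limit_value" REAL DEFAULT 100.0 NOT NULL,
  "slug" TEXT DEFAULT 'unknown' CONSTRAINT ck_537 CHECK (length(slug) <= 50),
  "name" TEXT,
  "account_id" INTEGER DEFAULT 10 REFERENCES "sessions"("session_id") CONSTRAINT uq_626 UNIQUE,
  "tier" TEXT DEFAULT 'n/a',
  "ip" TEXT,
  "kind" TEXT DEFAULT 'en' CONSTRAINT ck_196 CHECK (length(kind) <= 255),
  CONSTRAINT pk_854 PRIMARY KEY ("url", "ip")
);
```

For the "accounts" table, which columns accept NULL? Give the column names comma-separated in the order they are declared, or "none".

- token: a foreign key column may be NULL unless separately constrained → nullable.
- price: UNIQUE does not imply NOT NULL → nullable.
- secret: declared NOT NULL → not nullable.
- url: part of the PRIMARY KEY, which implies NOT NULL → not nullable.
- limit_value: declared NOT NULL → not nullable.
- slug: CHECK does not forbid NULL (a CHECK constraint passes when its expression is NULL) → nullable.
- name: no NOT NULL constraint applies → nullable.
- account_id: a foreign key column may be NULL unless separately constrained → nullable.
- tier: DEFAULT only fills an omitted column; an explicit NULL is still allowed → nullable.
- ip: part of the PRIMARY KEY, which implies NOT NULL → not nullable.
- kind: CHECK does not forbid NULL (a CHECK constraint passes when its expression is NULL) → nullable.

token, price, slug, name, account_id, tier, kind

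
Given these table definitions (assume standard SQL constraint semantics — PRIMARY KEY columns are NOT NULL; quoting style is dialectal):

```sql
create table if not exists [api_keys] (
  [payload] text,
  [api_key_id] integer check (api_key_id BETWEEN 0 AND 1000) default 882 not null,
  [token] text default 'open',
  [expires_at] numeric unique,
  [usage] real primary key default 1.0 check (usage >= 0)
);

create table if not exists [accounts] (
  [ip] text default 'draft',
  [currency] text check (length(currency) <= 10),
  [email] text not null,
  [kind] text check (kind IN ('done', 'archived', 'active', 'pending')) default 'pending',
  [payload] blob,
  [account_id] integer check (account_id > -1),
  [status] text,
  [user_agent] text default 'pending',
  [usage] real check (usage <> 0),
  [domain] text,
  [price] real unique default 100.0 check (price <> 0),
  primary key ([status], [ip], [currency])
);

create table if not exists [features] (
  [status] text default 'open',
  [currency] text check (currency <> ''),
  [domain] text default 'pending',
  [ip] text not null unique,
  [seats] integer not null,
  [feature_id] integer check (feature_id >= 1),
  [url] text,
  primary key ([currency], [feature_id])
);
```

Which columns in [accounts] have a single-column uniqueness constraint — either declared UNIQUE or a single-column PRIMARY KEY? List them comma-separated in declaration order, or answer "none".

- ip: part of a composite PRIMARY KEY — only the tuple is unique, not this column on its own.
- currency: part of a composite PRIMARY KEY — only the tuple is unique, not this column on its own.
- email: no UNIQUE or single-column PK constraint.
- kind: no UNIQUE or single-column PK constraint.
- payload: no UNIQUE or single-column PK constraint.
- account_id: no UNIQUE or single-column PK constraint.
- status: part of a composite PRIMARY KEY — only the tuple is unique, not this column on its own.
- user_agent: no UNIQUE or single-column PK constraint.
- usage: no UNIQUE or single-column PK constraint.
- domain: no UNIQUE or single-column PK constraint.
- price: declared UNIQUE → unique.

price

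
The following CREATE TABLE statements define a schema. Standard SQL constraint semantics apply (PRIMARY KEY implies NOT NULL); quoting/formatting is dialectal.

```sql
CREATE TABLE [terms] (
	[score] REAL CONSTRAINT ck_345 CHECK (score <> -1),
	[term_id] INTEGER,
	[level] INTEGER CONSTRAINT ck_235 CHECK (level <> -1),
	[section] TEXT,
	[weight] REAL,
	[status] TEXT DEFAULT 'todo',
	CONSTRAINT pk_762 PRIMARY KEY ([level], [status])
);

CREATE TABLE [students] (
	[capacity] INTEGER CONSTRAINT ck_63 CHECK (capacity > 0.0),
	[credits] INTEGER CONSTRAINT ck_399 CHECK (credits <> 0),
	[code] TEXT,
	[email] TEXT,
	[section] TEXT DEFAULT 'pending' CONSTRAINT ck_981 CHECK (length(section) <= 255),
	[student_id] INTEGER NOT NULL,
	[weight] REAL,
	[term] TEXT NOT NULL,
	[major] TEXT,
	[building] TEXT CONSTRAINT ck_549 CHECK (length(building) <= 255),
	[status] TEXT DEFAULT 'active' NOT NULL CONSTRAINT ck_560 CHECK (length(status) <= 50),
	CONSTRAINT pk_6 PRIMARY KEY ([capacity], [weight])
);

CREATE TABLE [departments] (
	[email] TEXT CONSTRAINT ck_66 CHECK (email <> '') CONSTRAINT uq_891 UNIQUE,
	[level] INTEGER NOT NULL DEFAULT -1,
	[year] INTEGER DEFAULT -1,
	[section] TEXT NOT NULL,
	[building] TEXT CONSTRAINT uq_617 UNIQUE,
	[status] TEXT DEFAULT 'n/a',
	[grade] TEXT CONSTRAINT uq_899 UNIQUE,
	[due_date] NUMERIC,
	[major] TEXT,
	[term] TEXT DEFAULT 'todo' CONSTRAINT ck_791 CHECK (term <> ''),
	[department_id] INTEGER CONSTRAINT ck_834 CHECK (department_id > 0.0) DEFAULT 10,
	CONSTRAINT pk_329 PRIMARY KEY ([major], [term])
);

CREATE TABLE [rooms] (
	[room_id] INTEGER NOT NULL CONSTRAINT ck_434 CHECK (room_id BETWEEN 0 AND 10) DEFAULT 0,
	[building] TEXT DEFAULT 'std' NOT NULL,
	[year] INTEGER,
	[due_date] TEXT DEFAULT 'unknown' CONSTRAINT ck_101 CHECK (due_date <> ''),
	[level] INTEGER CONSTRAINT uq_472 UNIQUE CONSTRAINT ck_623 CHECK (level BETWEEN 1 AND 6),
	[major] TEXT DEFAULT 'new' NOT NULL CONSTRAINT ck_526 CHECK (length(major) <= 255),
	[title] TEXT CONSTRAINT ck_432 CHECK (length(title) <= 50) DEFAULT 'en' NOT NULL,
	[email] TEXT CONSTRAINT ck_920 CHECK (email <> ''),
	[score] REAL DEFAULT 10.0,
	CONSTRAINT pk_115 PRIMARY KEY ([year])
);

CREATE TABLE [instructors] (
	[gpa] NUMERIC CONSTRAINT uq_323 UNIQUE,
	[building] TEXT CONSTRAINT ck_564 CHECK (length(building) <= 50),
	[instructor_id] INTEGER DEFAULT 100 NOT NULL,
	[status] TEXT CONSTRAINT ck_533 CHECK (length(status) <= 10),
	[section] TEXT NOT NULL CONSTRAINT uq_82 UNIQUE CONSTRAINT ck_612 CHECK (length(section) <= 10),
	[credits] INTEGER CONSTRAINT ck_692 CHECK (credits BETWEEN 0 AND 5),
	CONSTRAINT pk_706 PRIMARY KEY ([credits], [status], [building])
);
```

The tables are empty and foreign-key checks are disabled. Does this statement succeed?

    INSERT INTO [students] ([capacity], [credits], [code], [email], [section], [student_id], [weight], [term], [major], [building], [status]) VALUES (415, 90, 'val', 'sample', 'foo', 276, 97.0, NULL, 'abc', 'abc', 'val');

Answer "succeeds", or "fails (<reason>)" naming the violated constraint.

term is explicitly set to NULL, but term is declared NOT NULL.

fails (NOT NULL on term)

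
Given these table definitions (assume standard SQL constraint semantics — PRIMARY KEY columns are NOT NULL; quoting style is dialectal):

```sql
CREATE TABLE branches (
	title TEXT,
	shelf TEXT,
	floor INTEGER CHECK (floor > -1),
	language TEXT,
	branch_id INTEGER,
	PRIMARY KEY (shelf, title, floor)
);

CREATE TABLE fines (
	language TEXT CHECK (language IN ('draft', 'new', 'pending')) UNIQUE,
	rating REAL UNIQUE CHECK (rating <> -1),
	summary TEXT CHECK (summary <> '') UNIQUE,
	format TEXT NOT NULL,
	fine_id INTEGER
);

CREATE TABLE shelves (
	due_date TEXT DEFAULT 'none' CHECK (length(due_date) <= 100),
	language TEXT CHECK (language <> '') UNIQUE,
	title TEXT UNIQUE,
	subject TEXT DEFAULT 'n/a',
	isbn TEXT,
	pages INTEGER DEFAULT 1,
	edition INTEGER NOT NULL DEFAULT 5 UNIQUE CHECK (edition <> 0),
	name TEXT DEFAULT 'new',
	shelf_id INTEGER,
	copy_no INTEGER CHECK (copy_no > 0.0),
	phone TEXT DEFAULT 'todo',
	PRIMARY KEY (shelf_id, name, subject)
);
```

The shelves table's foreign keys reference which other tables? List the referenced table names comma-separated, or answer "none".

No column in shelves has a REFERENCES clause.

none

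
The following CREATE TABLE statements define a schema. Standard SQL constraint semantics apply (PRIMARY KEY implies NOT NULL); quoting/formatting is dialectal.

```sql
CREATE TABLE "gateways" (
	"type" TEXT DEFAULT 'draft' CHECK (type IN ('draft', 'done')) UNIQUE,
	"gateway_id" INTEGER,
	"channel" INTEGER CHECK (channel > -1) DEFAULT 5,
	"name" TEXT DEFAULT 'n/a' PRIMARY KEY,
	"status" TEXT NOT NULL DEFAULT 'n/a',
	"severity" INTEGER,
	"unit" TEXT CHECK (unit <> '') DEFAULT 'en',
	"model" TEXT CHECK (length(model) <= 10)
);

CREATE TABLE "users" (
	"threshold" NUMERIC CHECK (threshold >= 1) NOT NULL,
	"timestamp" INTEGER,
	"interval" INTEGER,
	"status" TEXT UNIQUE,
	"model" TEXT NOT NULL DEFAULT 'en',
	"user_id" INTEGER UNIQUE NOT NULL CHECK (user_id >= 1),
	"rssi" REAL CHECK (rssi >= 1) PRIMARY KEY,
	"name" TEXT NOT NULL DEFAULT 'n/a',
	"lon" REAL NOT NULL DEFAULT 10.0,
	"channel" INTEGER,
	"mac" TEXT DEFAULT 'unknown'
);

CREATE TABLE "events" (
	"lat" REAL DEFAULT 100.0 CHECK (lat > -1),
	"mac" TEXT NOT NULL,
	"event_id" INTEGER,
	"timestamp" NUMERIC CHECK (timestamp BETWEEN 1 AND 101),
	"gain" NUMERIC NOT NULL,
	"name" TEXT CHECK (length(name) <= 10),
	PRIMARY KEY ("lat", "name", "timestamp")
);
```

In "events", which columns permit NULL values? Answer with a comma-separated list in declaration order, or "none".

- lat: part of the PRIMARY KEY, which implies NOT NULL → not nullable.
- mac: declared NOT NULL → not nullable.
- event_id: no NOT NULL constraint applies → nullable.
- timestamp: part of the PRIMARY KEY, which implies NOT NULL → not nullable.
- gain: declared NOT NULL → not nullable.
- name: part of the PRIMARY KEY, which implies NOT NULL → not nullable.

event_id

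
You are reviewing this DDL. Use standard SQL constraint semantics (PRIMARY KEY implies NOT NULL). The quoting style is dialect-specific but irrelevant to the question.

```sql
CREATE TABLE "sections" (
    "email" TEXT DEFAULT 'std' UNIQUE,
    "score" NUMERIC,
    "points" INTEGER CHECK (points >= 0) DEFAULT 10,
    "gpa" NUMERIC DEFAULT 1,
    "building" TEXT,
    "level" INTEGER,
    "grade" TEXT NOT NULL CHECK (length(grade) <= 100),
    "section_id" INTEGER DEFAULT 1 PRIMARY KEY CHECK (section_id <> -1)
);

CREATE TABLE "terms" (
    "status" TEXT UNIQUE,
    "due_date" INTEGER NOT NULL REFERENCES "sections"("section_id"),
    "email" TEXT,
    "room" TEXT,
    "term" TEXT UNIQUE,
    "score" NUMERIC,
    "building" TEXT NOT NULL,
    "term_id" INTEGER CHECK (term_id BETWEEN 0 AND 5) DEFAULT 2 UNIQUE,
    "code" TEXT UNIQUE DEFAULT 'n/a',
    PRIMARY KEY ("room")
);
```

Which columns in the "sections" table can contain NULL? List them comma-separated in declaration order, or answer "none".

email, score, points, gpa, building, level

- email: UNIQUE does not imply NOT NULL → nullable.
- score: no NOT NULL constraint applies → nullable.
- points: CHECK does not forbid NULL (a CHECK constraint passes when its expression is NULL) → nullable.
- gpa: DEFAULT only fills an omitted column; an explicit NULL is still allowed → nullable.
- building: no NOT NULL constraint applies → nullable.
- level: no NOT NULL constraint applies → nullable.
- grade: declared NOT NULL → not nullable.
- section_id: part of the PRIMARY KEY, which implies NOT NULL → not nullable.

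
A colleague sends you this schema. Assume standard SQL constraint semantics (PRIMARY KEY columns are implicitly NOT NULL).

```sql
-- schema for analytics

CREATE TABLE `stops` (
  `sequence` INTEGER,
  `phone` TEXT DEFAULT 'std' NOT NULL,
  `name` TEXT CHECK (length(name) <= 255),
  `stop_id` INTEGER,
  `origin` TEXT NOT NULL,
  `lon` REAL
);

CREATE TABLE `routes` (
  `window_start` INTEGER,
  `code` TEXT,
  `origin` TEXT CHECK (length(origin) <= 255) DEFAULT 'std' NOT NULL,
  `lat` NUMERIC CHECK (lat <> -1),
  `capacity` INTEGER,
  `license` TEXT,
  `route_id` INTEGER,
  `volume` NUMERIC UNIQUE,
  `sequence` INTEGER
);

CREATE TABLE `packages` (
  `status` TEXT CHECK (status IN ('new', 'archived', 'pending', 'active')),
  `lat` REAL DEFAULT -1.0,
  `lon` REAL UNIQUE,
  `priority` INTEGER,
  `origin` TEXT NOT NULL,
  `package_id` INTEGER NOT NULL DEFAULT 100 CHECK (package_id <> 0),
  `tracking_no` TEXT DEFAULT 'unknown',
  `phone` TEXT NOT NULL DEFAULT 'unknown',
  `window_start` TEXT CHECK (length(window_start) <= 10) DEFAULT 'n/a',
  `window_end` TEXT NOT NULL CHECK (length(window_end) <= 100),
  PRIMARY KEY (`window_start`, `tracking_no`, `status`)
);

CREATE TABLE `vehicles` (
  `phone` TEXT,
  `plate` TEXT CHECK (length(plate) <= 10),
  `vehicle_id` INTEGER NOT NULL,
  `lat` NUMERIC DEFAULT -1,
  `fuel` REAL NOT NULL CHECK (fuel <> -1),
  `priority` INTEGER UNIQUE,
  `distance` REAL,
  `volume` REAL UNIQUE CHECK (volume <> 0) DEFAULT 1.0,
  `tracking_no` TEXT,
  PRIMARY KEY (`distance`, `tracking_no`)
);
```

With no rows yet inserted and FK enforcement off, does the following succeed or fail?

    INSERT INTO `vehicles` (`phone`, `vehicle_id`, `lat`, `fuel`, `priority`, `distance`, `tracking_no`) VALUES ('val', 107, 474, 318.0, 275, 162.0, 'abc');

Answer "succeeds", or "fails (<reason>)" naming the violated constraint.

succeeds

NOT NULL columns: distance is supplied; fuel is supplied; tracking_no is supplied; vehicle_id is supplied.
CHECK constraints: 318.0 satisfies (fuel <> -1).
No constraint is violated.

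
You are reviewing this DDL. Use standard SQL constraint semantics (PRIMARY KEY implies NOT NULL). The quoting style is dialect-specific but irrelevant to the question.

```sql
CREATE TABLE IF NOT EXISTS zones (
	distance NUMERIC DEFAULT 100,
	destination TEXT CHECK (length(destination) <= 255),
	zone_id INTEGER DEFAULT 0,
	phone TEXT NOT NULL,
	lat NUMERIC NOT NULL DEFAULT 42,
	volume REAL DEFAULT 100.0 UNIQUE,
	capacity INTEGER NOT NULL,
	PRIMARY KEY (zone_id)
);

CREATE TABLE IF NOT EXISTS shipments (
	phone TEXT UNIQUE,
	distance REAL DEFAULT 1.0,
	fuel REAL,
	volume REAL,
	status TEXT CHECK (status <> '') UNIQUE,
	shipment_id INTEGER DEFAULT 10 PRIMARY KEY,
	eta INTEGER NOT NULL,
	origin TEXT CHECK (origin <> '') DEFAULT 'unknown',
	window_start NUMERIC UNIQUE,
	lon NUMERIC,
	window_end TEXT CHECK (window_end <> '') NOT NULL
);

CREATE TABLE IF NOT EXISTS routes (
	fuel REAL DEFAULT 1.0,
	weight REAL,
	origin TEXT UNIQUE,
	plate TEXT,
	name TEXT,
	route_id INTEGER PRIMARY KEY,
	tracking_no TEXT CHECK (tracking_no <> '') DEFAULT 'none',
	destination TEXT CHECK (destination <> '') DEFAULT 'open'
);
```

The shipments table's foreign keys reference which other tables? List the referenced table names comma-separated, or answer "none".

No column in shipments has a REFERENCES clause.

none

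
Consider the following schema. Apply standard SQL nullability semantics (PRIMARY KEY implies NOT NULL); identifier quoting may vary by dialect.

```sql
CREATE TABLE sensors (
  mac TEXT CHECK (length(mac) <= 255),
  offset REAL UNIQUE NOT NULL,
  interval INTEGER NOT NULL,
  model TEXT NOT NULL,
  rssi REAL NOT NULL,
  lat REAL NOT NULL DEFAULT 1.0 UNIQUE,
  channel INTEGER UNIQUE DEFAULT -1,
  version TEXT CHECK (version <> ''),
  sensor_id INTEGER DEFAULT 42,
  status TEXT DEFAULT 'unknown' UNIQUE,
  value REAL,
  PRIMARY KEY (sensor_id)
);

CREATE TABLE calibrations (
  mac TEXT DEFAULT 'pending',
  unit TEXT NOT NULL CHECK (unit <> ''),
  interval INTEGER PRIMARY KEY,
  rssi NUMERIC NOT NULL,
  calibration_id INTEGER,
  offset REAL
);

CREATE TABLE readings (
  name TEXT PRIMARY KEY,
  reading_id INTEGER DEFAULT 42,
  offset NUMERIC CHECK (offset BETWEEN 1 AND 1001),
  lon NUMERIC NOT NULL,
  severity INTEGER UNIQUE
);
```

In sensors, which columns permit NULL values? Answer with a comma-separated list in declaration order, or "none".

mac, channel, version, status, value

- mac: CHECK does not forbid NULL (a CHECK constraint passes when its expression is NULL) → nullable.
- offset: declared NOT NULL → not nullable.
- interval: declared NOT NULL → not nullable.
- model: declared NOT NULL → not nullable.
- rssi: declared NOT NULL → not nullable.
- lat: declared NOT NULL → not nullable.
- channel: UNIQUE does not imply NOT NULL → nullable.
- version: CHECK does not forbid NULL (a CHECK constraint passes when its expression is NULL) → nullable.
- sensor_id: part of the PRIMARY KEY, which implies NOT NULL → not nullable.
- status: UNIQUE does not imply NOT NULL → nullable.
- value: no NOT NULL constraint applies → nullable.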